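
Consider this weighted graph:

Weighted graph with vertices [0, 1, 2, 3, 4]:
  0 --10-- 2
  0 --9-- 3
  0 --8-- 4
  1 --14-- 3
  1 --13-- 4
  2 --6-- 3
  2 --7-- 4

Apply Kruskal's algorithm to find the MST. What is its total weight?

Applying Kruskal's algorithm (sort edges by weight, add if no cycle):
  Add (2,3) w=6
  Add (2,4) w=7
  Add (0,4) w=8
  Skip (0,3) w=9 (creates cycle)
  Skip (0,2) w=10 (creates cycle)
  Add (1,4) w=13
  Skip (1,3) w=14 (creates cycle)
MST weight = 34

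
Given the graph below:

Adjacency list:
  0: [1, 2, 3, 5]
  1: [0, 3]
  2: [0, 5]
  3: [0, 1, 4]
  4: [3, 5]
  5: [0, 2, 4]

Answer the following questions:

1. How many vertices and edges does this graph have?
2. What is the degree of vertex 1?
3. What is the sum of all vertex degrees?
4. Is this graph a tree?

Count: 6 vertices, 8 edges.
Vertex 1 has neighbors [0, 3], degree = 2.
Handshaking lemma: 2 * 8 = 16.
A tree on 6 vertices has 5 edges. This graph has 8 edges (3 extra). Not a tree.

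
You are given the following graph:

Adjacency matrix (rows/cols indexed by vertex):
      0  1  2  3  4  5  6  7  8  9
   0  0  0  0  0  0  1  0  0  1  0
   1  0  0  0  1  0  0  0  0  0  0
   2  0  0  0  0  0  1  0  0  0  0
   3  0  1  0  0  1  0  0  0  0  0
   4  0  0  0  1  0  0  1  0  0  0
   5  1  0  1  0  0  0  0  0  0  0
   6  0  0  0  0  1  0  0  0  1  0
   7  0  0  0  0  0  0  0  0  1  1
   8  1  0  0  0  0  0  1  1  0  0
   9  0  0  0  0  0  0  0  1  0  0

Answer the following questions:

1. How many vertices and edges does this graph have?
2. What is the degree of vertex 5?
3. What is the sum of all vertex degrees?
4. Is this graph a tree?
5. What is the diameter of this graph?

Count: 10 vertices, 9 edges.
Vertex 5 has neighbors [0, 2], degree = 2.
Handshaking lemma: 2 * 9 = 18.
A graph is a tree iff it is connected and has exactly n-1 edges. This graph is connected (all 10 vertices in one component) and has 10-1 = 9 edges. It is a tree.
Diameter (longest shortest path) = 7.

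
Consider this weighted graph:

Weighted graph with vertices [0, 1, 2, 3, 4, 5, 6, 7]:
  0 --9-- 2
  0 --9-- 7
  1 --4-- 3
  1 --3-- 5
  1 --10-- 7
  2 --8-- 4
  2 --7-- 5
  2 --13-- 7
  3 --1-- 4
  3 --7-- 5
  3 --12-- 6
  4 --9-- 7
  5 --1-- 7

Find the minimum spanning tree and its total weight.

Applying Kruskal's algorithm (sort edges by weight, add if no cycle):
  Add (3,4) w=1
  Add (5,7) w=1
  Add (1,5) w=3
  Add (1,3) w=4
  Add (2,5) w=7
  Skip (3,5) w=7 (creates cycle)
  Skip (2,4) w=8 (creates cycle)
  Add (0,2) w=9
  Skip (0,7) w=9 (creates cycle)
  Skip (4,7) w=9 (creates cycle)
  Skip (1,7) w=10 (creates cycle)
  Add (3,6) w=12
  Skip (2,7) w=13 (creates cycle)
MST weight = 37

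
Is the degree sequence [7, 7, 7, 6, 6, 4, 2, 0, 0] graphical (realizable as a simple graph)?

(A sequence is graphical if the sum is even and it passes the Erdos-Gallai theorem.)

Sum of degrees = 39. Sum is odd, so the sequence is NOT graphical.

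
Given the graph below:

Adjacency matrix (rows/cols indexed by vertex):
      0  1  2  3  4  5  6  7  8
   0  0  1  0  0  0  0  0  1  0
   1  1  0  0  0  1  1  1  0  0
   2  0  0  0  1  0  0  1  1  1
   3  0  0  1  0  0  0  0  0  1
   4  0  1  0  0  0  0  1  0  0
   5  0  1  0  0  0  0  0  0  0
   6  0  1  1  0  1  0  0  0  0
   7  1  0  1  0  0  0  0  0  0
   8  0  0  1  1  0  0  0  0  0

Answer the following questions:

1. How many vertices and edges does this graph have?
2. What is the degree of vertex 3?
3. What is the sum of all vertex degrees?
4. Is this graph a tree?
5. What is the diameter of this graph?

Count: 9 vertices, 11 edges.
Vertex 3 has neighbors [2, 8], degree = 2.
Handshaking lemma: 2 * 11 = 22.
A tree on 9 vertices has 8 edges. This graph has 11 edges (3 extra). Not a tree.
Diameter (longest shortest path) = 4.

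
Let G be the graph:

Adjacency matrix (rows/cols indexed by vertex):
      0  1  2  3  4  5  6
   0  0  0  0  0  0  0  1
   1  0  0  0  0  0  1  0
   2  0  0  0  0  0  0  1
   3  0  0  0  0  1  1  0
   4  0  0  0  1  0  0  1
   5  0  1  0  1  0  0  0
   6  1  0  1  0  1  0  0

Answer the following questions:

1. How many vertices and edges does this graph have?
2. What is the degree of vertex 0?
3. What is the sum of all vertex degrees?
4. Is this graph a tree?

Count: 7 vertices, 6 edges.
Vertex 0 has neighbors [6], degree = 1.
Handshaking lemma: 2 * 6 = 12.
A graph is a tree iff it is connected and has exactly n-1 edges. This graph is connected (all 7 vertices in one component) and has 7-1 = 6 edges. It is a tree.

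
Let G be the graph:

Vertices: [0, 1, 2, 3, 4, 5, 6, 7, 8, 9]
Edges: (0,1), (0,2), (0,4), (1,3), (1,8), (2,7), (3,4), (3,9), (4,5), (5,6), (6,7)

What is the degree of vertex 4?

Vertex 4 has neighbors [0, 3, 5], so deg(4) = 3.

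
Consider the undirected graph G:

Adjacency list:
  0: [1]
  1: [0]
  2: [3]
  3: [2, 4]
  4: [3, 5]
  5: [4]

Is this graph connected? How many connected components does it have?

Checking connectivity: the graph has 2 connected component(s).
Components: [[0, 1], [2, 3, 4, 5]]. The graph is NOT connected.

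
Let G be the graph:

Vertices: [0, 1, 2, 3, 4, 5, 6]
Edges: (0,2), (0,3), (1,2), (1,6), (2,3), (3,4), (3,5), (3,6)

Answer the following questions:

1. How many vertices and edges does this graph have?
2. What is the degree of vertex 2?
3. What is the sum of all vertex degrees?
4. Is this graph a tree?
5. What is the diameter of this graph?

Count: 7 vertices, 8 edges.
Vertex 2 has neighbors [0, 1, 3], degree = 3.
Handshaking lemma: 2 * 8 = 16.
A tree on 7 vertices has 6 edges. This graph has 8 edges (2 extra). Not a tree.
Diameter (longest shortest path) = 3.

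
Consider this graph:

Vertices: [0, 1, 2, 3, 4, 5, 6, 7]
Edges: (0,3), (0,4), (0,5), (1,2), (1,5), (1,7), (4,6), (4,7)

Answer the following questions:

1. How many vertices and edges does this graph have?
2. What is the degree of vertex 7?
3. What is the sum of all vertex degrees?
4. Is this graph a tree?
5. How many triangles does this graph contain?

Count: 8 vertices, 8 edges.
Vertex 7 has neighbors [1, 4], degree = 2.
Handshaking lemma: 2 * 8 = 16.
A tree on 8 vertices has 7 edges. This graph has 8 edges (1 extra). Not a tree.
Number of triangles = 0.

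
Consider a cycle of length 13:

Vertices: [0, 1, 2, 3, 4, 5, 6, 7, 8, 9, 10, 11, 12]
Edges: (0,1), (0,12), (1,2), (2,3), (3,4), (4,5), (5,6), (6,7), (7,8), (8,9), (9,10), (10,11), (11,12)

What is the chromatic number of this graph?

This is an odd cycle (C_13). Odd cycles are not bipartite (any 2-coloring forces two adjacent vertices to match), and 3 colors suffice.
Chromatic number = 3.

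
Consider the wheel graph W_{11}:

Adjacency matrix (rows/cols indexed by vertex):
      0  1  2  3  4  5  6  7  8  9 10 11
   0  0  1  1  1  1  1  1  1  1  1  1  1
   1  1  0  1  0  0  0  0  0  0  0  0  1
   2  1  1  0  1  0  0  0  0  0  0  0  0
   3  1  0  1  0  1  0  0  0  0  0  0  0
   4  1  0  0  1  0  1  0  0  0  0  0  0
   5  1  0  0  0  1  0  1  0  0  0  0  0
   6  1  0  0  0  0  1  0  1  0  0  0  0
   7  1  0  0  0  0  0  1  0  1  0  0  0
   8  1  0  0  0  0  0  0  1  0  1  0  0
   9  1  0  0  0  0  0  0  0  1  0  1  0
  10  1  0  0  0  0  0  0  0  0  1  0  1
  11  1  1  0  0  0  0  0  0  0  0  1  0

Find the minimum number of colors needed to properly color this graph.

W_{11} = C_{11} plus a hub adjacent to every cycle vertex.
The outer cycle needs 3 colors (odd cycle); the hub is adjacent to all of them so needs a fresh color.
Chromatic number = 3 + 1 = 4.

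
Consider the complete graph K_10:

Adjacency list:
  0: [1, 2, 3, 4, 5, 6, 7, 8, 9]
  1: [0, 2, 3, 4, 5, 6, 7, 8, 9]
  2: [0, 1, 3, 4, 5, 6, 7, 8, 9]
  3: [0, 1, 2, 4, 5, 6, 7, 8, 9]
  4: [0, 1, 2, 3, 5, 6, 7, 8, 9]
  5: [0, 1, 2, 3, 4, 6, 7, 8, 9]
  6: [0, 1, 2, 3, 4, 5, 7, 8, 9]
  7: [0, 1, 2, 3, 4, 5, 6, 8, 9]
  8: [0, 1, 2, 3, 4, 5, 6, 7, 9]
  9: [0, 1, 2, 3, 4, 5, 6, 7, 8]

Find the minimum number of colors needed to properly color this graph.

In K_10, every vertex is adjacent to every other vertex.
Each vertex needs a unique color.
Chromatic number = 10.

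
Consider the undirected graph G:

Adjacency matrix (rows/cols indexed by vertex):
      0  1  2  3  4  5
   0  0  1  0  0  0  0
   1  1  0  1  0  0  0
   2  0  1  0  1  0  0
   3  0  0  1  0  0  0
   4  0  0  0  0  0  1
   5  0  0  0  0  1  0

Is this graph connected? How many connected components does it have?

Checking connectivity: the graph has 2 connected component(s).
Components: [[0, 1, 2, 3], [4, 5]]. The graph is NOT connected.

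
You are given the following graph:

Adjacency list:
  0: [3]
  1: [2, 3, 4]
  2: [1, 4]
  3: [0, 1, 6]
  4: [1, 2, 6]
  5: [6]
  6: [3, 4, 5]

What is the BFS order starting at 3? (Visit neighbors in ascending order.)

BFS from vertex 3 (neighbors processed in ascending order):
Visit order: 3, 0, 1, 6, 2, 4, 5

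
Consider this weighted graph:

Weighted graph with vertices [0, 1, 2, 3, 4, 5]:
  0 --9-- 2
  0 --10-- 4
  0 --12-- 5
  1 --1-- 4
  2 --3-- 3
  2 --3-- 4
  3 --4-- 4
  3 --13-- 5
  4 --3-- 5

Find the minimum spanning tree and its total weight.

Applying Kruskal's algorithm (sort edges by weight, add if no cycle):
  Add (1,4) w=1
  Add (2,4) w=3
  Add (2,3) w=3
  Add (4,5) w=3
  Skip (3,4) w=4 (creates cycle)
  Add (0,2) w=9
  Skip (0,4) w=10 (creates cycle)
  Skip (0,5) w=12 (creates cycle)
  Skip (3,5) w=13 (creates cycle)
MST weight = 19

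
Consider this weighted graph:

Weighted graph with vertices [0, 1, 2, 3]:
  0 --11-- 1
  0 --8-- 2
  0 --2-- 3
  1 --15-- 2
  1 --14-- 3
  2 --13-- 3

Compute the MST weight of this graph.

Applying Kruskal's algorithm (sort edges by weight, add if no cycle):
  Add (0,3) w=2
  Add (0,2) w=8
  Add (0,1) w=11
  Skip (2,3) w=13 (creates cycle)
  Skip (1,3) w=14 (creates cycle)
  Skip (1,2) w=15 (creates cycle)
MST weight = 21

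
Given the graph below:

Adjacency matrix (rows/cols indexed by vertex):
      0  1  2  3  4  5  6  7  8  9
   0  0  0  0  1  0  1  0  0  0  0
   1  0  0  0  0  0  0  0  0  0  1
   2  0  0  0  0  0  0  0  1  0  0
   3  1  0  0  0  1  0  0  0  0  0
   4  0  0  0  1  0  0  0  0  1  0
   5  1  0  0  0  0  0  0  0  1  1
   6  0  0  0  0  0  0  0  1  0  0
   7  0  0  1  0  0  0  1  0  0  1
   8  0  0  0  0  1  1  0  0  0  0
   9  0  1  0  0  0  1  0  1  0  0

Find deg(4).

Vertex 4 has neighbors [3, 8], so deg(4) = 2.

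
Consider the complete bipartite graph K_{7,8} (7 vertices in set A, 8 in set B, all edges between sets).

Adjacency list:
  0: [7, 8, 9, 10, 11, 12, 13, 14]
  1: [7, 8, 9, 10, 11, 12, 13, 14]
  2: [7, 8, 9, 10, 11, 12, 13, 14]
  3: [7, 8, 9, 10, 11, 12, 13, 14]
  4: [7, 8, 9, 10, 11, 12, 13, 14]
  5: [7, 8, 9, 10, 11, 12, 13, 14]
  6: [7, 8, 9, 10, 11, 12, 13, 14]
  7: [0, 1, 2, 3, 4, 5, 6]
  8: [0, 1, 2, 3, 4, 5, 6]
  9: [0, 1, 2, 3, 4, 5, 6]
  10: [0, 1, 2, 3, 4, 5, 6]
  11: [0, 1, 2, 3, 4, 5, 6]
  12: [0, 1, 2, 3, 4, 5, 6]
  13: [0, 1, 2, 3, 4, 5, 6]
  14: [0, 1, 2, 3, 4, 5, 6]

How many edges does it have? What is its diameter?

K_{7,8} has 7 * 8 = 56 edges.
Any vertex reaches any opposite-side vertex in 1 step; same-side vertices reach in 2 steps via any opposite-side vertex.
Diameter = 2.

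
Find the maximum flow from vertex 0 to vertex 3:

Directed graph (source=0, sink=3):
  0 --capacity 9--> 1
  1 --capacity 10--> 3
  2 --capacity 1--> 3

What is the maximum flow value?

Computing max flow:
  Flow on (0->1): 9/9
  Flow on (1->3): 9/10
Maximum flow = 9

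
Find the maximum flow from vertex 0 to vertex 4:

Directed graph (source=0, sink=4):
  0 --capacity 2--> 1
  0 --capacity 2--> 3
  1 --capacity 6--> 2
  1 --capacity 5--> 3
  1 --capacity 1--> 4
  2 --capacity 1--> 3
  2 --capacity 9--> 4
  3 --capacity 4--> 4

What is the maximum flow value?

Computing max flow:
  Flow on (0->1): 2/2
  Flow on (0->3): 2/2
  Flow on (1->2): 1/6
  Flow on (1->4): 1/1
  Flow on (2->4): 1/9
  Flow on (3->4): 2/4
Maximum flow = 4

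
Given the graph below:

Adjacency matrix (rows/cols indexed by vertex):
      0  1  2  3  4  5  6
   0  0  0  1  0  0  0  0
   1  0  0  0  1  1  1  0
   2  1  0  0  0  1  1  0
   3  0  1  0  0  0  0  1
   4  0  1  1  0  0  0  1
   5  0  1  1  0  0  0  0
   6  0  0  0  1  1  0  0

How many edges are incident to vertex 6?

Vertex 6 has neighbors [3, 4], so deg(6) = 2.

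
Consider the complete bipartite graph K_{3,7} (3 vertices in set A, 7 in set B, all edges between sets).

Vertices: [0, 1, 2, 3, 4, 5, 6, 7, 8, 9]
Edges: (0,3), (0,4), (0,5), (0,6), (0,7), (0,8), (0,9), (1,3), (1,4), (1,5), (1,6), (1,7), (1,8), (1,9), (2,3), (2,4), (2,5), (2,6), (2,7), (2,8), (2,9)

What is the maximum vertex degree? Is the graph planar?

Set-A vertices have degree 7; set-B vertices have degree 3. Maximum degree = max(3,7) = 7.
K_{3,7} contains K_{3,3} as a subgraph (since both sides have >= 3 vertices); by Kuratowski's theorem it is not planar.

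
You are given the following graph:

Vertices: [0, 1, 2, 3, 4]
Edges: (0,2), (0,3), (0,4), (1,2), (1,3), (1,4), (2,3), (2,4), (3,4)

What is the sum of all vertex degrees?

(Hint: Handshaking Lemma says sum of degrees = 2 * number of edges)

Count edges: 9 edges.
By Handshaking Lemma: sum of degrees = 2 * 9 = 18.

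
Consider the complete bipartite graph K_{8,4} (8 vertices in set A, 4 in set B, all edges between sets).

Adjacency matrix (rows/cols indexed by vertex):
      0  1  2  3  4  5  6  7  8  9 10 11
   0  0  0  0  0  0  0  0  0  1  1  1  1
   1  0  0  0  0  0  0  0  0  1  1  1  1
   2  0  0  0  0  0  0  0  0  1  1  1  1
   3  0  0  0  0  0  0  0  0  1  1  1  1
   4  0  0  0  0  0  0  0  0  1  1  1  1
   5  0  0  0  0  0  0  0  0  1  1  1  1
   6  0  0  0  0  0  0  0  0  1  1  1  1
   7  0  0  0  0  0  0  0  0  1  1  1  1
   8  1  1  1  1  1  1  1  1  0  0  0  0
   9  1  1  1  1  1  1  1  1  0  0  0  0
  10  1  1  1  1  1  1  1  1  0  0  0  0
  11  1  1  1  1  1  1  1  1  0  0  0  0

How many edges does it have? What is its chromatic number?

K_{8,4} has 8 * 4 = 32 edges.
Bipartite graphs have chromatic number 2 (color each partition differently).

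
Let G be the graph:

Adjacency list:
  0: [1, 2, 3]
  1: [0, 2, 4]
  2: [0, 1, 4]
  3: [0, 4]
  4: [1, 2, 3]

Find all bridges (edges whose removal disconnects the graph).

No bridges found. The graph is 2-edge-connected (no single edge removal disconnects it).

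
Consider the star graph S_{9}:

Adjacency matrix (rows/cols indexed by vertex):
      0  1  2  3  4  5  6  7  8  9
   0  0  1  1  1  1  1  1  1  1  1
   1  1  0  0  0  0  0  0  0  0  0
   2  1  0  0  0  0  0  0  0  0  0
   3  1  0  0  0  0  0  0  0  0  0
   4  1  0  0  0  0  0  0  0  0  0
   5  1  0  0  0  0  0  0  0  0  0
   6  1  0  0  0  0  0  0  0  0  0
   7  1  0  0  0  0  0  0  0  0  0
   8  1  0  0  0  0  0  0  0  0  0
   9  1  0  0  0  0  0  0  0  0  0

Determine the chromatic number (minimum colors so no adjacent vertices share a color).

S_{9} has one hub adjacent to 9 leaves; leaves are pairwise non-adjacent.
Color the hub 0 and every leaf 1.
Chromatic number = 2.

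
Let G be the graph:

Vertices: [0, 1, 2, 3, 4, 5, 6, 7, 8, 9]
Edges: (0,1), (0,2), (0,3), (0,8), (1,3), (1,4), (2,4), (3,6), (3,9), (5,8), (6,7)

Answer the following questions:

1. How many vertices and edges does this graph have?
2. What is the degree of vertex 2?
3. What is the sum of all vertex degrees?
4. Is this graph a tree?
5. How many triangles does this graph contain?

Count: 10 vertices, 11 edges.
Vertex 2 has neighbors [0, 4], degree = 2.
Handshaking lemma: 2 * 11 = 22.
A tree on 10 vertices has 9 edges. This graph has 11 edges (2 extra). Not a tree.
Number of triangles = 1.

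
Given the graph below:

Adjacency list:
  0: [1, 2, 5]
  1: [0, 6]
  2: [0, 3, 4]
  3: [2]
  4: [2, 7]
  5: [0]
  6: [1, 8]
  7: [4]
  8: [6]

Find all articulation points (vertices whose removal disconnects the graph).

An articulation point is a vertex whose removal disconnects the graph.
Articulation points: [0, 1, 2, 4, 6]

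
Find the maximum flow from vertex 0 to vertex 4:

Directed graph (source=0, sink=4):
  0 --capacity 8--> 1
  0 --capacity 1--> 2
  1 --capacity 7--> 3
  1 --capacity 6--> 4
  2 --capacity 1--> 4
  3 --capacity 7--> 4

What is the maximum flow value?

Computing max flow:
  Flow on (0->1): 8/8
  Flow on (0->2): 1/1
  Flow on (1->3): 2/7
  Flow on (1->4): 6/6
  Flow on (2->4): 1/1
  Flow on (3->4): 2/7
Maximum flow = 9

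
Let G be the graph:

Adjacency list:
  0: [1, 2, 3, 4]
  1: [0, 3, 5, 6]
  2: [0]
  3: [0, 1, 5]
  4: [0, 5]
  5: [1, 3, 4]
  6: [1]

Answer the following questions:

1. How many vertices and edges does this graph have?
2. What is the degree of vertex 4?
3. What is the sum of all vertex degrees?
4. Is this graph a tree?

Count: 7 vertices, 9 edges.
Vertex 4 has neighbors [0, 5], degree = 2.
Handshaking lemma: 2 * 9 = 18.
A tree on 7 vertices has 6 edges. This graph has 9 edges (3 extra). Not a tree.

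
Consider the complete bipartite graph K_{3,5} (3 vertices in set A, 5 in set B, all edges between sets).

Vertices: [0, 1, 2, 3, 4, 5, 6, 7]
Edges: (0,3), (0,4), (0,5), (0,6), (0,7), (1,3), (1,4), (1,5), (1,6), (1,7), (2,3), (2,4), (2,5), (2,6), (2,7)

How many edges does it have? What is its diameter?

K_{3,5} has 3 * 5 = 15 edges.
Any vertex reaches any opposite-side vertex in 1 step; same-side vertices reach in 2 steps via any opposite-side vertex.
Diameter = 2.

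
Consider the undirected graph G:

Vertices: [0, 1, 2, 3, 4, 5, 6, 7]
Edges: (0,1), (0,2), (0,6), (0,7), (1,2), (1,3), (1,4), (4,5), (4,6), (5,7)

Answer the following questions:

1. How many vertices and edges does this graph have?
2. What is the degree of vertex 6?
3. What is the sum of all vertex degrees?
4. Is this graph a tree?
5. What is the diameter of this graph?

Count: 8 vertices, 10 edges.
Vertex 6 has neighbors [0, 4], degree = 2.
Handshaking lemma: 2 * 10 = 20.
A tree on 8 vertices has 7 edges. This graph has 10 edges (3 extra). Not a tree.
Diameter (longest shortest path) = 3.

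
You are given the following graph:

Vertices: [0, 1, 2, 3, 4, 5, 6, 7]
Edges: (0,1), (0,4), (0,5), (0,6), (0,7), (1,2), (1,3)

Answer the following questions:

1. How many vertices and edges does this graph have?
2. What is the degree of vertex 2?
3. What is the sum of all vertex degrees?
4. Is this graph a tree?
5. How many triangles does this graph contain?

Count: 8 vertices, 7 edges.
Vertex 2 has neighbors [1], degree = 1.
Handshaking lemma: 2 * 7 = 14.
A graph is a tree iff it is connected and has exactly n-1 edges. This graph is connected (all 8 vertices in one component) and has 8-1 = 7 edges. It is a tree.
Number of triangles = 0.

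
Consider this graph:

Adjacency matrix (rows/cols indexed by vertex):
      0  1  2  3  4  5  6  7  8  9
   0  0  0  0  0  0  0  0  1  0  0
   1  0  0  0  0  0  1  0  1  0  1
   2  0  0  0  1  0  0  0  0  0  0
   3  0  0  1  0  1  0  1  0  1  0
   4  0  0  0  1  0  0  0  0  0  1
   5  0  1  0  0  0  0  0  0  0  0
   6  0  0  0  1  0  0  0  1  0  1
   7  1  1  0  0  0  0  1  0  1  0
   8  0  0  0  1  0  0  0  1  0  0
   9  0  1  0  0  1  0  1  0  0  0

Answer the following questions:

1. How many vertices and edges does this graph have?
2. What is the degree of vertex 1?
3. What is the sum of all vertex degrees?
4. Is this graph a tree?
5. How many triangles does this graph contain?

Count: 10 vertices, 12 edges.
Vertex 1 has neighbors [5, 7, 9], degree = 3.
Handshaking lemma: 2 * 12 = 24.
A tree on 10 vertices has 9 edges. This graph has 12 edges (3 extra). Not a tree.
Number of triangles = 0.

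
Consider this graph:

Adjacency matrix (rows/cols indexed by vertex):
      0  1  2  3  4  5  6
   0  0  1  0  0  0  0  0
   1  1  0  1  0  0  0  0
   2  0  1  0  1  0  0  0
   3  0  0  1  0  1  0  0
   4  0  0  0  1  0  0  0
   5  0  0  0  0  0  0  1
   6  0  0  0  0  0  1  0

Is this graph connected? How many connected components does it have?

Checking connectivity: the graph has 2 connected component(s).
Components: [[0, 1, 2, 3, 4], [5, 6]]. The graph is NOT connected.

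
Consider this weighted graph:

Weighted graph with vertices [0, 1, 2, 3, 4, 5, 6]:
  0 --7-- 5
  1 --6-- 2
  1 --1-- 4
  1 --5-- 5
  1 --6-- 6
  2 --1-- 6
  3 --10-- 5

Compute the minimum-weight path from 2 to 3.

Using Dijkstra's algorithm from vertex 2:
Shortest path: 2 -> 1 -> 5 -> 3
Total weight: 6 + 5 + 10 = 21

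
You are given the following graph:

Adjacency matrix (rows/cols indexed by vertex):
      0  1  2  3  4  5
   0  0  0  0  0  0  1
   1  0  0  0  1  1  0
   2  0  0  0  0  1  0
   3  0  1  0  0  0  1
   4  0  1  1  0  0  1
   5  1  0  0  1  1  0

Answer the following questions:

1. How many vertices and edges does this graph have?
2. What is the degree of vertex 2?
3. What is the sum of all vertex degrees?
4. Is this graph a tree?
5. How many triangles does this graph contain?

Count: 6 vertices, 6 edges.
Vertex 2 has neighbors [4], degree = 1.
Handshaking lemma: 2 * 6 = 12.
A tree on 6 vertices has 5 edges. This graph has 6 edges (1 extra). Not a tree.
Number of triangles = 0.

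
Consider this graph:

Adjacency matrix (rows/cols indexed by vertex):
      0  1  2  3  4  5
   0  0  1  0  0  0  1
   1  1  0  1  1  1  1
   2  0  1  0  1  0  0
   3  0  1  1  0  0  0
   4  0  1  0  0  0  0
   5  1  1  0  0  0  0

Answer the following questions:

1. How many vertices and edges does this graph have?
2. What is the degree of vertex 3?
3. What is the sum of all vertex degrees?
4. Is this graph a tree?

Count: 6 vertices, 7 edges.
Vertex 3 has neighbors [1, 2], degree = 2.
Handshaking lemma: 2 * 7 = 14.
A tree on 6 vertices has 5 edges. This graph has 7 edges (2 extra). Not a tree.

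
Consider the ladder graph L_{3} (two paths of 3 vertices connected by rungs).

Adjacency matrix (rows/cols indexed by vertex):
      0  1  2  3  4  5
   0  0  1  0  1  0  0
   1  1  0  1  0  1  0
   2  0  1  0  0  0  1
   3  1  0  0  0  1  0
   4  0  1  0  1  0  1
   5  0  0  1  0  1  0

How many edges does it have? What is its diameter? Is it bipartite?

Ladder graph L_{3}: 3 rungs + 2 * (3-1) path edges = 3 + 4 = 7 edges.
Diameter = 3.
Ladder graphs are bipartite (alternating coloring along each path).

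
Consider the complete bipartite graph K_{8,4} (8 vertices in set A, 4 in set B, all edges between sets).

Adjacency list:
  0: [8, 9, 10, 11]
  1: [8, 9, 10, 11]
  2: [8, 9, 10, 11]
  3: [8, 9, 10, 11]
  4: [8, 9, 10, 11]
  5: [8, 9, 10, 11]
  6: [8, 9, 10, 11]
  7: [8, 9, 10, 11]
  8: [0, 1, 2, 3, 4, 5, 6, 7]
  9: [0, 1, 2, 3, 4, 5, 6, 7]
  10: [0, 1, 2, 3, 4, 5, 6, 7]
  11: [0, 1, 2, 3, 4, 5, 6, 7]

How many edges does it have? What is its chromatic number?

K_{8,4} has 8 * 4 = 32 edges.
Bipartite graphs have chromatic number 2 (color each partition differently).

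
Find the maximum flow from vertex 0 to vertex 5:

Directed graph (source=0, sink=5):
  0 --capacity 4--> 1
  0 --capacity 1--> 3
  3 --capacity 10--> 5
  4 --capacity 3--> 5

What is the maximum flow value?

Computing max flow:
  Flow on (0->3): 1/1
  Flow on (3->5): 1/10
Maximum flow = 1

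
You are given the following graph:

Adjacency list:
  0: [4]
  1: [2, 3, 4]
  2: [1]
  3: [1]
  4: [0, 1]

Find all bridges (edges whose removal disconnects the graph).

A bridge is an edge whose removal increases the number of connected components.
Bridges found: (0,4), (1,2), (1,3), (1,4)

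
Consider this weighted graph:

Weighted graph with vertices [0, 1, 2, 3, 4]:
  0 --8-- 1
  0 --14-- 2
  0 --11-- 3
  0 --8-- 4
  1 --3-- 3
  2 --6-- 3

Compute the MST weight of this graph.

Applying Kruskal's algorithm (sort edges by weight, add if no cycle):
  Add (1,3) w=3
  Add (2,3) w=6
  Add (0,4) w=8
  Add (0,1) w=8
  Skip (0,3) w=11 (creates cycle)
  Skip (0,2) w=14 (creates cycle)
MST weight = 25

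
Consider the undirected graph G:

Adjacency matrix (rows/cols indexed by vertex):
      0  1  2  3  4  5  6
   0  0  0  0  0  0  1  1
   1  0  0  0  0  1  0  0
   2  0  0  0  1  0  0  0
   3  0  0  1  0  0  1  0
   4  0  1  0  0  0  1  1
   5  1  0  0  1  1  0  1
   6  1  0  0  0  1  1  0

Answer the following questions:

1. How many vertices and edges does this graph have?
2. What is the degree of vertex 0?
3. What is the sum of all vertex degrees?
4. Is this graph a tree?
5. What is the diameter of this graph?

Count: 7 vertices, 8 edges.
Vertex 0 has neighbors [5, 6], degree = 2.
Handshaking lemma: 2 * 8 = 16.
A tree on 7 vertices has 6 edges. This graph has 8 edges (2 extra). Not a tree.
Diameter (longest shortest path) = 4.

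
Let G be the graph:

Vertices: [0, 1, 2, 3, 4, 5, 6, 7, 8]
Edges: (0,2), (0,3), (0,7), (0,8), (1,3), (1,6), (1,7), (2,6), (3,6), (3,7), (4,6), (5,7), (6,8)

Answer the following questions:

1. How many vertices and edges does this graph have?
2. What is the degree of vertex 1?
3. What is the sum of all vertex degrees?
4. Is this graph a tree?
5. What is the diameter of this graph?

Count: 9 vertices, 13 edges.
Vertex 1 has neighbors [3, 6, 7], degree = 3.
Handshaking lemma: 2 * 13 = 26.
A tree on 9 vertices has 8 edges. This graph has 13 edges (5 extra). Not a tree.
Diameter (longest shortest path) = 4.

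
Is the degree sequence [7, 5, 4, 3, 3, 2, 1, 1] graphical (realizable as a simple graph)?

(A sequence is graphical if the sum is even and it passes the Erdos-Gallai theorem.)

Sum of degrees = 26. Sum is even and passes Erdos-Gallai. The sequence IS graphical.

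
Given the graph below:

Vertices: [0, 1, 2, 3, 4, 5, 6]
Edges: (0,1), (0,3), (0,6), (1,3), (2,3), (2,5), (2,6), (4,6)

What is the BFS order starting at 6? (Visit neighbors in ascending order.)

BFS from vertex 6 (neighbors processed in ascending order):
Visit order: 6, 0, 2, 4, 1, 3, 5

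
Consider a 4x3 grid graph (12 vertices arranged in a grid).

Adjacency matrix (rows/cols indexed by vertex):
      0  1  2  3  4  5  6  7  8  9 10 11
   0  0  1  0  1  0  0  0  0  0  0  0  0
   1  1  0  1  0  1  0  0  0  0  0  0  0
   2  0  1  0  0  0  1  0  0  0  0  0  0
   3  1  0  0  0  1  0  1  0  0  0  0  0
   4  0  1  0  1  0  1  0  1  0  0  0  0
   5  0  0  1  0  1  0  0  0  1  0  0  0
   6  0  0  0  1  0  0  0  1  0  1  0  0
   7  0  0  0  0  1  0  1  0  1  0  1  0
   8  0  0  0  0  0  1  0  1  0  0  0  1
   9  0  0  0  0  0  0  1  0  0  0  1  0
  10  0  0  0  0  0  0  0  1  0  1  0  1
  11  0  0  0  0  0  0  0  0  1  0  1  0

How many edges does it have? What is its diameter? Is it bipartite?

A 4x3 grid has 9 vertical edges and 8 horizontal edges.
Total edges = 9 + 8 = 17.
Diameter = (4-1) + (3-1) = 5 (corner to opposite corner).
Grid graphs are bipartite (checkerboard coloring).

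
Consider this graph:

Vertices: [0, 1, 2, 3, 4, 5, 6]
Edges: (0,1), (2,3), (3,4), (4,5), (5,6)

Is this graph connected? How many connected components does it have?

Checking connectivity: the graph has 2 connected component(s).
Components: [[0, 1], [2, 3, 4, 5, 6]]. The graph is NOT connected.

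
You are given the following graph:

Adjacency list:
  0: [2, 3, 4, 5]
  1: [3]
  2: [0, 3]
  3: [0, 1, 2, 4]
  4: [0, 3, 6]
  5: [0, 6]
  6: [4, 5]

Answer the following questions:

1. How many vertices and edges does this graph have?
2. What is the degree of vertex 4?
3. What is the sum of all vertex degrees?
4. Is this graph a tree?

Count: 7 vertices, 9 edges.
Vertex 4 has neighbors [0, 3, 6], degree = 3.
Handshaking lemma: 2 * 9 = 18.
A tree on 7 vertices has 6 edges. This graph has 9 edges (3 extra). Not a tree.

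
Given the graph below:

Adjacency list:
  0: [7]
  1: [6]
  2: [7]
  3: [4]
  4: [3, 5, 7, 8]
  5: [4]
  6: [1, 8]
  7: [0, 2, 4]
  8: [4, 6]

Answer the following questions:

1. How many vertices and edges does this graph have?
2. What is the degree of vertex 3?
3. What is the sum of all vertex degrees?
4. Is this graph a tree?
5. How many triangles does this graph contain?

Count: 9 vertices, 8 edges.
Vertex 3 has neighbors [4], degree = 1.
Handshaking lemma: 2 * 8 = 16.
A graph is a tree iff it is connected and has exactly n-1 edges. This graph is connected (all 9 vertices in one component) and has 9-1 = 8 edges. It is a tree.
Number of triangles = 0.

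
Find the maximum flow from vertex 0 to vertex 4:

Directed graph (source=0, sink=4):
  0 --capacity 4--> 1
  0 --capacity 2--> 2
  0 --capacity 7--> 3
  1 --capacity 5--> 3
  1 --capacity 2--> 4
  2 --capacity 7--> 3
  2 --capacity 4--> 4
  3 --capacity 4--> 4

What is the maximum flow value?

Computing max flow:
  Flow on (0->1): 2/4
  Flow on (0->2): 2/2
  Flow on (0->3): 4/7
  Flow on (1->4): 2/2
  Flow on (2->4): 2/4
  Flow on (3->4): 4/4
Maximum flow = 8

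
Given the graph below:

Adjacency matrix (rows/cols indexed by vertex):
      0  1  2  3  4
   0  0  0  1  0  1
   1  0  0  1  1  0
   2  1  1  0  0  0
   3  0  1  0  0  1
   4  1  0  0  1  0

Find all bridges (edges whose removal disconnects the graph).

No bridges found. The graph is 2-edge-connected (no single edge removal disconnects it).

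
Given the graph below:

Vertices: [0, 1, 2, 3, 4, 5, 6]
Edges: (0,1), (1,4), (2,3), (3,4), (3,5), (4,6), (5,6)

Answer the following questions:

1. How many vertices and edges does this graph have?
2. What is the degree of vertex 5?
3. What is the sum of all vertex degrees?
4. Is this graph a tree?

Count: 7 vertices, 7 edges.
Vertex 5 has neighbors [3, 6], degree = 2.
Handshaking lemma: 2 * 7 = 14.
A tree on 7 vertices has 6 edges. This graph has 7 edges (1 extra). Not a tree.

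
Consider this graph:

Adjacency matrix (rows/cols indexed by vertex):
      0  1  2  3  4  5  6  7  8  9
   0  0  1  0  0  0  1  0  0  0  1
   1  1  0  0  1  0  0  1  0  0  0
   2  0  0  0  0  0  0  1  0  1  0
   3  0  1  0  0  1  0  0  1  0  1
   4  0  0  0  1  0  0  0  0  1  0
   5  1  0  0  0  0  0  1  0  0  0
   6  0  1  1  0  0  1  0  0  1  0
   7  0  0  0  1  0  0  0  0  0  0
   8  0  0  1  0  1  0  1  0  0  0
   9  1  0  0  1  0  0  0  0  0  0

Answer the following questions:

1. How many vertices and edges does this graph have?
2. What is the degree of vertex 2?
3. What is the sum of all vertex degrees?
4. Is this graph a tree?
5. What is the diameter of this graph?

Count: 10 vertices, 13 edges.
Vertex 2 has neighbors [6, 8], degree = 2.
Handshaking lemma: 2 * 13 = 26.
A tree on 10 vertices has 9 edges. This graph has 13 edges (4 extra). Not a tree.
Diameter (longest shortest path) = 4.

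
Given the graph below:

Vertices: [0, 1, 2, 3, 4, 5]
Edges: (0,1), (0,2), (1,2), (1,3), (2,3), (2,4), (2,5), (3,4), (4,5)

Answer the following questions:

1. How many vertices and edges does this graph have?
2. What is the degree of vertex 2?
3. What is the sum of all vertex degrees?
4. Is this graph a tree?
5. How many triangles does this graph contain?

Count: 6 vertices, 9 edges.
Vertex 2 has neighbors [0, 1, 3, 4, 5], degree = 5.
Handshaking lemma: 2 * 9 = 18.
A tree on 6 vertices has 5 edges. This graph has 9 edges (4 extra). Not a tree.
Number of triangles = 4.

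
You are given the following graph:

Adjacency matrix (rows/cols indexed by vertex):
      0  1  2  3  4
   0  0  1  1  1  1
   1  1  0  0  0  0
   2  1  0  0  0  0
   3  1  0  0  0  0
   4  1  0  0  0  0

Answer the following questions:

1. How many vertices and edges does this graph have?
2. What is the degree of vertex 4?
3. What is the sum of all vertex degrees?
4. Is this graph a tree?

Count: 5 vertices, 4 edges.
Vertex 4 has neighbors [0], degree = 1.
Handshaking lemma: 2 * 4 = 8.
A graph is a tree iff it is connected and has exactly n-1 edges. This graph is connected (all 5 vertices in one component) and has 5-1 = 4 edges. It is a tree.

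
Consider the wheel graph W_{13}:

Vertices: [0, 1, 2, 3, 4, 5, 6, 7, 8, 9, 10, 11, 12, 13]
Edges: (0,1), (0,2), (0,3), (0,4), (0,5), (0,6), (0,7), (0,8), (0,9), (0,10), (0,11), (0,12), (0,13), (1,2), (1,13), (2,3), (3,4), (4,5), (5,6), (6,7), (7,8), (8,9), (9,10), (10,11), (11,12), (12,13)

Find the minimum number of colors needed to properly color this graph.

W_{13} = C_{13} plus a hub adjacent to every cycle vertex.
The outer cycle needs 3 colors (odd cycle); the hub is adjacent to all of them so needs a fresh color.
Chromatic number = 3 + 1 = 4.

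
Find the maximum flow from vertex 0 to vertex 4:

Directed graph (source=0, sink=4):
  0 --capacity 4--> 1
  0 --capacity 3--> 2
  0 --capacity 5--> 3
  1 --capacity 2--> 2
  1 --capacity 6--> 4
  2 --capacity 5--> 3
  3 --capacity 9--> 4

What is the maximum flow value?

Computing max flow:
  Flow on (0->1): 4/4
  Flow on (0->2): 3/3
  Flow on (0->3): 5/5
  Flow on (1->4): 4/6
  Flow on (2->3): 3/5
  Flow on (3->4): 8/9
Maximum flow = 12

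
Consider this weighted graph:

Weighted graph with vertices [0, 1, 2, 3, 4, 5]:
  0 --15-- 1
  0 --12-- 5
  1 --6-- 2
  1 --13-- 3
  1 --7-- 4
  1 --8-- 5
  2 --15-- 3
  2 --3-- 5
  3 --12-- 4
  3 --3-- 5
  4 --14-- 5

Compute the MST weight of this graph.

Applying Kruskal's algorithm (sort edges by weight, add if no cycle):
  Add (2,5) w=3
  Add (3,5) w=3
  Add (1,2) w=6
  Add (1,4) w=7
  Skip (1,5) w=8 (creates cycle)
  Add (0,5) w=12
  Skip (3,4) w=12 (creates cycle)
  Skip (1,3) w=13 (creates cycle)
  Skip (4,5) w=14 (creates cycle)
  Skip (0,1) w=15 (creates cycle)
  Skip (2,3) w=15 (creates cycle)
MST weight = 31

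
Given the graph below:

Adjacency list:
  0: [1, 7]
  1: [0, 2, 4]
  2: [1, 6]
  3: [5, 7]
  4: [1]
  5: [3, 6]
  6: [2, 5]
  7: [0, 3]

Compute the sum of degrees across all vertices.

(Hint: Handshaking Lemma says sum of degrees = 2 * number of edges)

Count edges: 8 edges.
By Handshaking Lemma: sum of degrees = 2 * 8 = 16.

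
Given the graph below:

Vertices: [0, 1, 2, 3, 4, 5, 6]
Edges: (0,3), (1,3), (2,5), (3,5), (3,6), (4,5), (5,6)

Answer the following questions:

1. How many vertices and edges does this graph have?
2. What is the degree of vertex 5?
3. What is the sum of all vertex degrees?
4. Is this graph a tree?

Count: 7 vertices, 7 edges.
Vertex 5 has neighbors [2, 3, 4, 6], degree = 4.
Handshaking lemma: 2 * 7 = 14.
A tree on 7 vertices has 6 edges. This graph has 7 edges (1 extra). Not a tree.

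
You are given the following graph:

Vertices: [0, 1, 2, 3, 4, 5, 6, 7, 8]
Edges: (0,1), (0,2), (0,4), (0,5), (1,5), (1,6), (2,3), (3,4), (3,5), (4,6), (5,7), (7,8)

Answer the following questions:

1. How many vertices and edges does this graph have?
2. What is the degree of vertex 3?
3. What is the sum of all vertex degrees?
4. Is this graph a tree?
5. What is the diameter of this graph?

Count: 9 vertices, 12 edges.
Vertex 3 has neighbors [2, 4, 5], degree = 3.
Handshaking lemma: 2 * 12 = 24.
A tree on 9 vertices has 8 edges. This graph has 12 edges (4 extra). Not a tree.
Diameter (longest shortest path) = 4.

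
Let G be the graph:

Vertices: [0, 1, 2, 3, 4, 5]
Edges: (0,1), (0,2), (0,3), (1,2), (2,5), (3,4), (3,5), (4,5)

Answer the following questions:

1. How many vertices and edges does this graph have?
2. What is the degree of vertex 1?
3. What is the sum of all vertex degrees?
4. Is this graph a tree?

Count: 6 vertices, 8 edges.
Vertex 1 has neighbors [0, 2], degree = 2.
Handshaking lemma: 2 * 8 = 16.
A tree on 6 vertices has 5 edges. This graph has 8 edges (3 extra). Not a tree.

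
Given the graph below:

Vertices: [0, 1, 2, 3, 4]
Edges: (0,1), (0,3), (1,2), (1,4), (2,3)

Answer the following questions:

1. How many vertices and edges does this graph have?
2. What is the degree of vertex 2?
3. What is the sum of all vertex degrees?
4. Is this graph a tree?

Count: 5 vertices, 5 edges.
Vertex 2 has neighbors [1, 3], degree = 2.
Handshaking lemma: 2 * 5 = 10.
A tree on 5 vertices has 4 edges. This graph has 5 edges (1 extra). Not a tree.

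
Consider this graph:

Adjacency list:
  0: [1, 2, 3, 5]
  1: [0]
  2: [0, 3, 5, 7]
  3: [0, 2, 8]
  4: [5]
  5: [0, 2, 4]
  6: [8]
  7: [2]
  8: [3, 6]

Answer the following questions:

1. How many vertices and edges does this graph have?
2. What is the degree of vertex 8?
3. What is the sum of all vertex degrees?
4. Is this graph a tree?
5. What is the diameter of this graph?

Count: 9 vertices, 10 edges.
Vertex 8 has neighbors [3, 6], degree = 2.
Handshaking lemma: 2 * 10 = 20.
A tree on 9 vertices has 8 edges. This graph has 10 edges (2 extra). Not a tree.
Diameter (longest shortest path) = 5.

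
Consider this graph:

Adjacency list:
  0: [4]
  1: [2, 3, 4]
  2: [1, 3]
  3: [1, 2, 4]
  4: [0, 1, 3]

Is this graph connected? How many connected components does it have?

Checking connectivity: the graph has 1 connected component(s).
All vertices are reachable from each other. The graph IS connected.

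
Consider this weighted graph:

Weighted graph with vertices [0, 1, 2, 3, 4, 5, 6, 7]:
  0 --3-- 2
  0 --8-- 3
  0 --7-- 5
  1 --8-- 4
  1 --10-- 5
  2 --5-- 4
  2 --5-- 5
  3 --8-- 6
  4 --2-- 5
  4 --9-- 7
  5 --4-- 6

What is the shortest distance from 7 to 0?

Using Dijkstra's algorithm from vertex 7:
Shortest path: 7 -> 4 -> 2 -> 0
Total weight: 9 + 5 + 3 = 17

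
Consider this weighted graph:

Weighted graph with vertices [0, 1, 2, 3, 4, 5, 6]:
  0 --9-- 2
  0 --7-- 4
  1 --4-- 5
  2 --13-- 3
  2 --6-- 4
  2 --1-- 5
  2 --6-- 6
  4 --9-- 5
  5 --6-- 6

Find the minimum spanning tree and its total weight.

Applying Kruskal's algorithm (sort edges by weight, add if no cycle):
  Add (2,5) w=1
  Add (1,5) w=4
  Add (2,4) w=6
  Add (2,6) w=6
  Skip (5,6) w=6 (creates cycle)
  Add (0,4) w=7
  Skip (0,2) w=9 (creates cycle)
  Skip (4,5) w=9 (creates cycle)
  Add (2,3) w=13
MST weight = 37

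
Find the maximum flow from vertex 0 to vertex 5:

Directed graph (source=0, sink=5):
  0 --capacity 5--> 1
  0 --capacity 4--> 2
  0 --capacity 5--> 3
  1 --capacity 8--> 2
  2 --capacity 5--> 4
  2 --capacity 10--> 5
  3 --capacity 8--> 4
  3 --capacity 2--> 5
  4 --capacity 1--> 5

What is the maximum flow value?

Computing max flow:
  Flow on (0->1): 5/5
  Flow on (0->2): 4/4
  Flow on (0->3): 3/5
  Flow on (1->2): 5/8
  Flow on (2->5): 9/10
  Flow on (3->4): 1/8
  Flow on (3->5): 2/2
  Flow on (4->5): 1/1
Maximum flow = 12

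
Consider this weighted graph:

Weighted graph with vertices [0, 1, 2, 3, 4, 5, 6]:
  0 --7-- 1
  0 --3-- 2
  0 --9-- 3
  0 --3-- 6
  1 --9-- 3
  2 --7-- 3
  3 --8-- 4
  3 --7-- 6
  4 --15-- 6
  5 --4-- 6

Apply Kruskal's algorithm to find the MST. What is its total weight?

Applying Kruskal's algorithm (sort edges by weight, add if no cycle):
  Add (0,6) w=3
  Add (0,2) w=3
  Add (5,6) w=4
  Add (0,1) w=7
  Add (2,3) w=7
  Skip (3,6) w=7 (creates cycle)
  Add (3,4) w=8
  Skip (0,3) w=9 (creates cycle)
  Skip (1,3) w=9 (creates cycle)
  Skip (4,6) w=15 (creates cycle)
MST weight = 32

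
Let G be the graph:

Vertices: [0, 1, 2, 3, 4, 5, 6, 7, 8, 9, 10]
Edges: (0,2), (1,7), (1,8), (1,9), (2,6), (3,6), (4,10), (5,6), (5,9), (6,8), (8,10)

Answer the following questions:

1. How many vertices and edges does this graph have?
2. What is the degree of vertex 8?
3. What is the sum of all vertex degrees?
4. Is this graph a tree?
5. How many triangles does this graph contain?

Count: 11 vertices, 11 edges.
Vertex 8 has neighbors [1, 6, 10], degree = 3.
Handshaking lemma: 2 * 11 = 22.
A tree on 11 vertices has 10 edges. This graph has 11 edges (1 extra). Not a tree.
Number of triangles = 0.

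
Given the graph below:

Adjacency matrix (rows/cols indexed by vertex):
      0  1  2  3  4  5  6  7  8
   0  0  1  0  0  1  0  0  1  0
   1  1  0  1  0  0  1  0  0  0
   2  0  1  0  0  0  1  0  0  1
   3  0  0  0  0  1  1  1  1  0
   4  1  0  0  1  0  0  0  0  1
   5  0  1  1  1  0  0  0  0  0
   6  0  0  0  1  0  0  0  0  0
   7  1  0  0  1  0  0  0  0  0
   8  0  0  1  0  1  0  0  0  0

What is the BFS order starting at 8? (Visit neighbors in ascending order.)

BFS from vertex 8 (neighbors processed in ascending order):
Visit order: 8, 2, 4, 1, 5, 0, 3, 7, 6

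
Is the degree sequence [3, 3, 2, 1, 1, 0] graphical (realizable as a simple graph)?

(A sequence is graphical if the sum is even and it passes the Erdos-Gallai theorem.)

Sum of degrees = 10. Sum is even and passes Erdos-Gallai. The sequence IS graphical.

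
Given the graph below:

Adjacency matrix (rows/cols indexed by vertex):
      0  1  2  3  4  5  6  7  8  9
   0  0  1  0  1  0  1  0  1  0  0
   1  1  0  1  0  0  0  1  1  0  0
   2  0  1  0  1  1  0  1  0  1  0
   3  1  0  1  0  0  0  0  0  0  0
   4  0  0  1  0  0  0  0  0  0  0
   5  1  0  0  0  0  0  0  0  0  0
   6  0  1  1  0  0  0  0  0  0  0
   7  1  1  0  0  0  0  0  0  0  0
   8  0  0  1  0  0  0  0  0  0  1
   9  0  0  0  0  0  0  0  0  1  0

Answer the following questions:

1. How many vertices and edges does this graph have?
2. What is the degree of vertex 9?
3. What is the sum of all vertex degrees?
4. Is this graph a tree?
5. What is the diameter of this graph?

Count: 10 vertices, 12 edges.
Vertex 9 has neighbors [8], degree = 1.
Handshaking lemma: 2 * 12 = 24.
A tree on 10 vertices has 9 edges. This graph has 12 edges (3 extra). Not a tree.
Diameter (longest shortest path) = 5.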